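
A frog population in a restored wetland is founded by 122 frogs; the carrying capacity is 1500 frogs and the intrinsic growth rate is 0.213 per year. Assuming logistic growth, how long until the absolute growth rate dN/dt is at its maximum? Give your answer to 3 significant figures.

11.4 years

Logistic growth is fastest at N = K/2 = 750.
A = (K − N₀)/N₀ = 11.295. Set K/(1 + A·e^(−rt)) = K/2 → A·e^(−rt) = 1.
e^(−0.213t) = 1/11.295 = 0.0885341, so t = ln(11.295)/0.213 = 2.4244/0.213 = 11.382.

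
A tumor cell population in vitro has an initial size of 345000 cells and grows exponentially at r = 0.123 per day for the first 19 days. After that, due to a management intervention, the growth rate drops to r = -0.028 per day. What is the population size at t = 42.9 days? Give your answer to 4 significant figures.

1829000 cells

Phase 1: N(19) = 345000·e^(0.123×19) = 345000·e^2.337 = 3.570798×10^6.
Phase 2 runs for 42.9 − 19 = 23.9 days at r = -0.028.
N(42.9) = 3.570798×10^6·e^(-0.028×23.9) = 3.570798×10^6·e^-0.6692 = 1.82867×10^6.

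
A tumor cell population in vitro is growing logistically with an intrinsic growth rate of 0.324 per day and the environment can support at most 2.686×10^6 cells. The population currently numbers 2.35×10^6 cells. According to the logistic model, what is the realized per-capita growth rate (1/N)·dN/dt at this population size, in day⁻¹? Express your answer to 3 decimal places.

0.041 per day

(1/N)·dN/dt = r(1 − N/K) = 0.324 × (1 − 2.35×10^6/2.686×10^6).
= 0.324 × 0.12509 = 0.04053.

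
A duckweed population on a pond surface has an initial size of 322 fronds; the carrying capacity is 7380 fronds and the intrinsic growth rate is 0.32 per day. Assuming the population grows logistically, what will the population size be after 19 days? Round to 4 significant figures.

A = (K − N₀)/N₀ = (7380 − 322)/322 = 21.919.
N(t) = K/(1 + A·e^(−rt)) = 7380/(1 + 21.919×e^(−0.32×19)).
e^(−6.08) = 0.0022882; denominator = 1 + 21.919×0.0022882 = 1.0502.
N = 7380/1.0502 = 7027.53.

7028 fronds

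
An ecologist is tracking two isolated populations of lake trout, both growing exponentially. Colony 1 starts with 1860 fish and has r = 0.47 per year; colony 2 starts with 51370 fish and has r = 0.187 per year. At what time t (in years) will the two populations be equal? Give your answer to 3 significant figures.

11.7 years

Set 1860·e^(0.47t) = 51370·e^(0.187t).
e^((0.47 − 0.187)t) = 51370/1860 → e^(0.283·t) = 27.618.
0.283·t = ln(27.618) = 3.3185, so t = 3.3185/0.283 = 11.726.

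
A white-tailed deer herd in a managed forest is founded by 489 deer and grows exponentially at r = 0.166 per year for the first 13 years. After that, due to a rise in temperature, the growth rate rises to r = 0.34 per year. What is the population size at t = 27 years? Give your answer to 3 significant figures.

Phase 1: N(13) = 489·e^(0.166×13) = 489·e^2.158 = 4231.71.
Phase 2 runs for 27 − 13 = 14 years at r = 0.34.
N(27) = 4231.71·e^(0.34×14) = 4231.71·e^4.76 = 494035.

494000 deer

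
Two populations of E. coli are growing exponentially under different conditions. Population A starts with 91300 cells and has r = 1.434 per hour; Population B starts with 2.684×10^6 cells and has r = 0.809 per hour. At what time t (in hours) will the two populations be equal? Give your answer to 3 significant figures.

5.41 hours

Set 91300·e^(1.434t) = 2.684×10^6·e^(0.809t).
e^((1.434 − 0.809)t) = 2.684×10^6/91300 → e^(0.625·t) = 29.398.
0.625·t = ln(29.398) = 3.3809, so t = 3.3809/0.625 = 5.4095.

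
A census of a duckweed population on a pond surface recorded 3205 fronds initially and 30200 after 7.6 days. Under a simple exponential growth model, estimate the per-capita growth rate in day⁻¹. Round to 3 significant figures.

From N(t) = N₀·e^(rt): e^(r·7.6) = 30200/3205 = 9.4228.
r·7.6 = ln(9.4228) = 2.2431, so r = 2.2431/7.6 = 0.29515.

0.295 per day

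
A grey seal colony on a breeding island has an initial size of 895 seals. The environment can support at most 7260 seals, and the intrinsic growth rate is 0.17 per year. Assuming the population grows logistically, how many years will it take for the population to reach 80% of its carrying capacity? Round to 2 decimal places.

A = (K − N₀)/N₀ = (7260 − 895)/895 = 7.1117.
Solve 7260/(1 + 7.1117·e^(−0.17t)) = 5808: 1 + 7.1117·e^(−0.17t) = 1.25, so e^(−0.17t) = 0.0351532.
−0.17·t = ln(0.0351532) = -3.348, so t = 3.348/0.17 = 19.694.

19.69 years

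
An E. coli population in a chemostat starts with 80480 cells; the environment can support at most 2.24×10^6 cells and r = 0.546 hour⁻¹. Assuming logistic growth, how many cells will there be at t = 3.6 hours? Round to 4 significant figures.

470700 cells

A = (K − N₀)/N₀ = (2.24×10^6 − 80480)/80480 = 26.833.
N(t) = K/(1 + A·e^(−rt)) = 2.24×10^6/(1 + 26.833×e^(−0.546×3.6)).
e^(−1.966) = 0.14007; denominator = 1 + 26.833×0.14007 = 4.7585.
N = 2.24×10^6/4.7585 = 470732.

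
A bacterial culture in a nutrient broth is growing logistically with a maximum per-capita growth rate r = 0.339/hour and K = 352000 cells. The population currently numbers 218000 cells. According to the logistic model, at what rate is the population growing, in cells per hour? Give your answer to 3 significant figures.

dN/dt = rN(1 − N/K) = 0.339 × 218000 × (1 − 218000/352000).
1 − 218000/352000 = 0.38068; dN/dt = 0.339 × 218000 × 0.38068 = 28133.

28100 cells per hour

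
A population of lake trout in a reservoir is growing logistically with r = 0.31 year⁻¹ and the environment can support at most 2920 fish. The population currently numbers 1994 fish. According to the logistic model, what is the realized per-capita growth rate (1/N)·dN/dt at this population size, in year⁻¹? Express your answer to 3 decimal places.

(1/N)·dN/dt = r(1 − N/K) = 0.31 × (1 − 1994/2920).
= 0.31 × 0.31712 = 0.098308.

0.098 per year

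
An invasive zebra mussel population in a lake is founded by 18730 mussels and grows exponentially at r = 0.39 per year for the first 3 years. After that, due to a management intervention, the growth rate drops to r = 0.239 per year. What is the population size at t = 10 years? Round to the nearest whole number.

Phase 1: N(3) = 18730·e^(0.39×3) = 18730·e^1.17 = 60347.9.
Phase 2 runs for 10 − 3 = 7 years at r = 0.239.
N(10) = 60347.9·e^(0.239×7) = 60347.9·e^1.673 = 321541.

321541 mussels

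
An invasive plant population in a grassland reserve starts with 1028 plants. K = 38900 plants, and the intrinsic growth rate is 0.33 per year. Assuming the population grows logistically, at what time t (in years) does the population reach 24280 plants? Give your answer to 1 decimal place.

12.5 years

A = (K − N₀)/N₀ = (38900 − 1028)/1028 = 36.84.
Solve 38900/(1 + 36.84·e^(−0.33t)) = 24280: 1 + 36.84·e^(−0.33t) = 1.6021, so e^(−0.33t) = 0.0163446.
−0.33·t = ln(0.0163446) = -4.1139, so t = 4.1139/0.33 = 12.466.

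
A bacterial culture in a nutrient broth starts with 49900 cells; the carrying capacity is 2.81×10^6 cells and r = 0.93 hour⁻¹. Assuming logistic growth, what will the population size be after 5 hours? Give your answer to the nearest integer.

A = (K − N₀)/N₀ = (2.81×10^6 − 49900)/49900 = 55.313.
N(t) = K/(1 + A·e^(−rt)) = 2.81×10^6/(1 + 55.313×e^(−0.93×5)).
e^(−4.65) = 0.0095616; denominator = 1 + 55.313×0.0095616 = 1.5289.
N = 2.81×10^6/1.5289 = 1.83795×10^6.

1837950 cells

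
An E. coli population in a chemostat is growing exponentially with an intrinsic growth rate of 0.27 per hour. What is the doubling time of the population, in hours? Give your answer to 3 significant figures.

2.57 hours

Doubling time t_d = ln(2)/r = 0.6931/0.27 = 2.5672.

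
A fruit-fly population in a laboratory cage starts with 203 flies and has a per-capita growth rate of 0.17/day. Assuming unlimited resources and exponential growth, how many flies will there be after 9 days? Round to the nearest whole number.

N(t) = N₀·e^(rt) = 203 × e^(0.17×9) = 203 × e^1.53.
e^1.53 ≈ 4.6182, so N ≈ 203 × 4.6182 = 937.49.

937 flies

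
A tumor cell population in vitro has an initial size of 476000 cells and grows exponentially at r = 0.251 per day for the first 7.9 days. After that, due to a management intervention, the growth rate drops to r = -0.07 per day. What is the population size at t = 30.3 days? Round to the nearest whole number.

Phase 1: N(7.9) = 476000·e^(0.251×7.9) = 476000·e^1.983 = 3.457558×10^6.
Phase 2 runs for 30.3 − 7.9 = 22.4 days at r = -0.07.
N(30.3) = 3.457558×10^6·e^(-0.07×22.4) = 3.457558×10^6·e^-1.568 = 720768.

720768 cells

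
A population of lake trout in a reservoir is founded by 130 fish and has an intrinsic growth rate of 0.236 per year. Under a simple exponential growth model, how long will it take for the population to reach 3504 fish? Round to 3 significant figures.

14.0 years

Set N₀·e^(rt) = 3504: e^(0.236·t) = 3504/130 = 26.954.
0.236·t = ln(26.954) = 3.2941, so t = 3.2941/0.236 = 13.958.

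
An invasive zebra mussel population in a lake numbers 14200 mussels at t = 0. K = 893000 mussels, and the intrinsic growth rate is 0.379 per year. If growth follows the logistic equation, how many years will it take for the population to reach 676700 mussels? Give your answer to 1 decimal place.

13.9 years

A = (K − N₀)/N₀ = (893000 − 14200)/14200 = 61.887.
Solve 893000/(1 + 61.887·e^(−0.379t)) = 676700: 1 + 61.887·e^(−0.379t) = 1.3196, so e^(−0.379t) = 0.00516486.
−0.379·t = ln(0.00516486) = -5.2659, so t = 5.2659/0.379 = 13.894.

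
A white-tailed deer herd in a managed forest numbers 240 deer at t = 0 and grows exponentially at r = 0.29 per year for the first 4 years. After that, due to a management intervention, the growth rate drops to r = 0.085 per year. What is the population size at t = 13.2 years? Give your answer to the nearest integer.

1673 deer

Phase 1: N(4) = 240·e^(0.29×4) = 240·e^1.16 = 765.584.
Phase 2 runs for 13.2 − 4 = 9.2 years at r = 0.085.
N(13.2) = 765.584·e^(0.085×9.2) = 765.584·e^0.782 = 1673.44.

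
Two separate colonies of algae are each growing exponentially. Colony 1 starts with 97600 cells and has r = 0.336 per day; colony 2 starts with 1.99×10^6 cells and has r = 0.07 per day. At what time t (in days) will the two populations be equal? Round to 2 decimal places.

Set 97600·e^(0.336t) = 1.99×10^6·e^(0.07t).
e^((0.336 − 0.07)t) = 1.99×10^6/97600 → e^(0.266·t) = 20.389.
0.266·t = ln(20.389) = 3.015, so t = 3.015/0.266 = 11.335.

11.33 days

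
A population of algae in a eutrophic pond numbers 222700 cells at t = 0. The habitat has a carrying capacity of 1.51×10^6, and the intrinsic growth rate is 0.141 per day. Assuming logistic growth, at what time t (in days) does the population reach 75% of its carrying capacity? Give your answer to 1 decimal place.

A = (K − N₀)/N₀ = (1.51×10^6 − 222700)/222700 = 5.7804.
Solve 1.51×10^6/(1 + 5.7804·e^(−0.141t)) = 1.1325×10^6: 1 + 5.7804·e^(−0.141t) = 1.3333, so e^(−0.141t) = 0.0576659.
−0.141·t = ln(0.0576659) = -2.8531, so t = 2.8531/0.141 = 20.235.

20.2 days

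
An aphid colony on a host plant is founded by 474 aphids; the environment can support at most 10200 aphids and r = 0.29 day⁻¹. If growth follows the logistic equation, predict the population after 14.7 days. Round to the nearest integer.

A = (K − N₀)/N₀ = (10200 − 474)/474 = 20.519.
N(t) = K/(1 + A·e^(−rt)) = 10200/(1 + 20.519×e^(−0.29×14.7)).
e^(−4.263) = 0.01408; denominator = 1 + 20.519×0.01408 = 1.2889.
N = 10200/1.2889 = 7913.68.

7914 aphids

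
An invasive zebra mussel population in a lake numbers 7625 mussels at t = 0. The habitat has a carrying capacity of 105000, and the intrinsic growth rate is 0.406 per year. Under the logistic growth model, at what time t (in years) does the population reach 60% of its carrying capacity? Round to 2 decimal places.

7.27 years

A = (K − N₀)/N₀ = (105000 − 7625)/7625 = 12.77.
Solve 105000/(1 + 12.77·e^(−0.406t)) = 63000: 1 + 12.77·e^(−0.406t) = 1.6667, so e^(−0.406t) = 0.0522037.
−0.406·t = ln(0.0522037) = -2.9526, so t = 2.9526/0.406 = 7.2724.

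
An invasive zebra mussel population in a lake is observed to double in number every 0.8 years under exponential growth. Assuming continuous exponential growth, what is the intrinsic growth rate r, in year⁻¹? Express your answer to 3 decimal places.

0.866 per year

r = ln(2)/t_d = 0.6931/0.8 = 0.86643.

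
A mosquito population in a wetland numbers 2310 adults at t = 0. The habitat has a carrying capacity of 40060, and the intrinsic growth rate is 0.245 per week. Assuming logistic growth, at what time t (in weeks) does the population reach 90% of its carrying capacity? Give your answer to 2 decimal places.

20.37 weeks

A = (K − N₀)/N₀ = (40060 − 2310)/2310 = 16.342.
Solve 40060/(1 + 16.342·e^(−0.245t)) = 36054: 1 + 16.342·e^(−0.245t) = 1.1111, so e^(−0.245t) = 0.00679912.
−0.245·t = ln(0.00679912) = -4.991, so t = 4.991/0.245 = 20.371.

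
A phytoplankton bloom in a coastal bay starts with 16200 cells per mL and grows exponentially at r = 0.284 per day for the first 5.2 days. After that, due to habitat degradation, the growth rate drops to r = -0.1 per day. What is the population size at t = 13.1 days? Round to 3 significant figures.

Phase 1: N(5.2) = 16200·e^(0.284×5.2) = 16200·e^1.477 = 70938.4.
Phase 2 runs for 13.1 − 5.2 = 7.9 days at r = -0.1.
N(13.1) = 70938.4·e^(-0.1×7.9) = 70938.4·e^-0.79 = 32195.

32200 cells per mL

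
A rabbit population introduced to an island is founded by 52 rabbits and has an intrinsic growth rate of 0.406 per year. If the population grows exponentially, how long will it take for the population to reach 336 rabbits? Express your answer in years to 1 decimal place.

4.6 years

Set N₀·e^(rt) = 336: e^(0.406·t) = 336/52 = 6.4615.
0.406·t = ln(6.4615) = 1.8659, so t = 1.8659/0.406 = 4.5957.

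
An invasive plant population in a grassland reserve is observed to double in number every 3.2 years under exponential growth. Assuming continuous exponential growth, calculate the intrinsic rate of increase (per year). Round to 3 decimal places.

r = ln(2)/t_d = 0.6931/3.2 = 0.21661.

0.217 per year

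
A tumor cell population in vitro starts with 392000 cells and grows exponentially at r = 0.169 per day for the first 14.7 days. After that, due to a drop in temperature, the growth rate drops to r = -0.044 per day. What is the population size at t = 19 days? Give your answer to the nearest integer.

3890768 cells

Phase 1: N(14.7) = 392000·e^(0.169×14.7) = 392000·e^2.484 = 4.701147×10^6.
Phase 2 runs for 19 − 14.7 = 4.3 days at r = -0.044.
N(19) = 4.701147×10^6·e^(-0.044×4.3) = 4.701147×10^6·e^-0.1892 = 3.890768×10^6.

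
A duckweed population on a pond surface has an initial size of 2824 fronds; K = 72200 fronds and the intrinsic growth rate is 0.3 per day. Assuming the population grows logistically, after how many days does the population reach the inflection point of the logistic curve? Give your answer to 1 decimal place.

Logistic growth is fastest at N = K/2 = 36100.
A = (K − N₀)/N₀ = 24.567. Set K/(1 + A·e^(−rt)) = K/2 → A·e^(−rt) = 1.
e^(−0.3t) = 1/24.567 = 0.0407057, so t = ln(24.567)/0.3 = 3.2014/0.3 = 10.671.

10.7 days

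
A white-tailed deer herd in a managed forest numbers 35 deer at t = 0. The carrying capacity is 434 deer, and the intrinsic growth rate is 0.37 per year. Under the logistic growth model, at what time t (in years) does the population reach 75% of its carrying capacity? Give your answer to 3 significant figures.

9.55 years

A = (K − N₀)/N₀ = (434 − 35)/35 = 11.4.
Solve 434/(1 + 11.4·e^(−0.37t)) = 325.5: 1 + 11.4·e^(−0.37t) = 1.3333, so e^(−0.37t) = 0.0292398.
−0.37·t = ln(0.0292398) = -3.5322, so t = 3.5322/0.37 = 9.5466.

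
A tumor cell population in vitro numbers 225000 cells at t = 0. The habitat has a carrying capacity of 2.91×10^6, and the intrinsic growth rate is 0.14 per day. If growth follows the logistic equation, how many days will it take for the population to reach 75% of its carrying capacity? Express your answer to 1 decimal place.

A = (K − N₀)/N₀ = (2.91×10^6 − 225000)/225000 = 11.933.
Solve 2.91×10^6/(1 + 11.933·e^(−0.14t)) = 2.1825×10^6: 1 + 11.933·e^(−0.14t) = 1.3333, so e^(−0.14t) = 0.027933.
−0.14·t = ln(0.027933) = -3.5779, so t = 3.5779/0.14 = 25.557.

25.6 days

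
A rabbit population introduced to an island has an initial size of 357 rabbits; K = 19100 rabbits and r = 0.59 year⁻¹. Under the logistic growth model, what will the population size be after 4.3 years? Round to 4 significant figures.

3707 rabbits

A = (K − N₀)/N₀ = (19100 − 357)/357 = 52.501.
N(t) = K/(1 + A·e^(−rt)) = 19100/(1 + 52.501×e^(−0.59×4.3)).
e^(−2.537) = 0.079103; denominator = 1 + 52.501×0.079103 = 5.153.
N = 19100/5.153 = 3706.55.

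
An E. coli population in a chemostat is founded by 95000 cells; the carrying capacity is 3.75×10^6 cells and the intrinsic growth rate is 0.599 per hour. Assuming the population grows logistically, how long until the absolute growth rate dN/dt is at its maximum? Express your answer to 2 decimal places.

Logistic growth is fastest at N = K/2 = 1.875×10^6.
A = (K − N₀)/N₀ = 38.474. Set K/(1 + A·e^(−rt)) = K/2 → A·e^(−rt) = 1.
e^(−0.599t) = 1/38.474 = 0.0259918, so t = ln(38.474)/0.599 = 3.65/0.599 = 6.0934.

6.09 hours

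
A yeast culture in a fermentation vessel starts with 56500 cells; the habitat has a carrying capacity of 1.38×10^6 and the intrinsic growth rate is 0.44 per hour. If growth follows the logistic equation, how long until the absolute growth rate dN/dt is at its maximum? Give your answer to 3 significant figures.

7.17 hours

Logistic growth is fastest at N = K/2 = 690000.
A = (K − N₀)/N₀ = 23.425. Set K/(1 + A·e^(−rt)) = K/2 → A·e^(−rt) = 1.
e^(−0.44t) = 1/23.425 = 0.0426898, so t = ln(23.425)/0.44 = 3.1538/0.44 = 7.1677.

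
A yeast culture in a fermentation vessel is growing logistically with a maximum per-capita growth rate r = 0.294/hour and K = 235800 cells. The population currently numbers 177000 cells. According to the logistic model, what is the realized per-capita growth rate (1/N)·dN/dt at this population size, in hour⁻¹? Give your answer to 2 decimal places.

0.07 per hour

(1/N)·dN/dt = r(1 − N/K) = 0.294 × (1 − 177000/235800).
= 0.294 × 0.24936 = 0.073313.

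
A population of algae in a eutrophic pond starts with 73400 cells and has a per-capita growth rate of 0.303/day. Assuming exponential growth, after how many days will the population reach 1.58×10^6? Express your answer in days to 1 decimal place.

Set N₀·e^(rt) = 1.58×10^6: e^(0.303·t) = 1.58×10^6/73400 = 21.526.
0.303·t = ln(21.526) = 3.0693, so t = 3.0693/0.303 = 10.13.

10.1 days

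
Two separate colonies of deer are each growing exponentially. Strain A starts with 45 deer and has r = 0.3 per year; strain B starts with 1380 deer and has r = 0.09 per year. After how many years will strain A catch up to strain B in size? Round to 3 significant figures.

16.3 years

Set 45·e^(0.3t) = 1380·e^(0.09t).
e^((0.3 − 0.09)t) = 1380/45 → e^(0.21·t) = 30.667.
0.21·t = ln(30.667) = 3.4232, so t = 3.4232/0.21 = 16.301.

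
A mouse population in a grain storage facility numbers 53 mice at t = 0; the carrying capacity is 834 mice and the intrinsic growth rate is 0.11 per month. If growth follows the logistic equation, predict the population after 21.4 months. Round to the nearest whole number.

A = (K − N₀)/N₀ = (834 − 53)/53 = 14.736.
N(t) = K/(1 + A·e^(−rt)) = 834/(1 + 14.736×e^(−0.11×21.4)).
e^(−2.354) = 0.094988; denominator = 1 + 14.736×0.094988 = 2.3997.
N = 834/2.3997 = 347.538.

348 mice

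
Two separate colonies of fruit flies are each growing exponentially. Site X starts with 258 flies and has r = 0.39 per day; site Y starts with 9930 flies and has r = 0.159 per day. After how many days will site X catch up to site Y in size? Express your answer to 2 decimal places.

15.80 days

Set 258·e^(0.39t) = 9930·e^(0.159t).
e^((0.39 − 0.159)t) = 9930/258 → e^(0.231·t) = 38.488.
0.231·t = ln(38.488) = 3.6504, so t = 3.6504/0.231 = 15.802.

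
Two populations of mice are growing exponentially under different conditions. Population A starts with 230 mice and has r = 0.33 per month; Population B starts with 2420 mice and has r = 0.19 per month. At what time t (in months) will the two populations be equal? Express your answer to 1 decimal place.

Set 230·e^(0.33t) = 2420·e^(0.19t).
e^((0.33 − 0.19)t) = 2420/230 → e^(0.14·t) = 10.522.
0.14·t = ln(10.522) = 2.3534, so t = 2.3534/0.14 = 16.81.

16.8 months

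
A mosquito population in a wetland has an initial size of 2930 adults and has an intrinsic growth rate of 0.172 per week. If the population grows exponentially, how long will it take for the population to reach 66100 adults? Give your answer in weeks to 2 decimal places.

Set N₀·e^(rt) = 66100: e^(0.172·t) = 66100/2930 = 22.56.
0.172·t = ln(22.56) = 3.1162, so t = 3.1162/0.172 = 18.117.

18.12 weeks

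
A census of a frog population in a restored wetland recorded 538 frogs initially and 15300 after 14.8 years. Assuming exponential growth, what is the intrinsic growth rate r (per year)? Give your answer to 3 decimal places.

From N(t) = N₀·e^(rt): e^(r·14.8) = 15300/538 = 28.439.
r·14.8 = ln(28.439) = 3.3477, so r = 3.3477/14.8 = 0.2262.

0.226 per year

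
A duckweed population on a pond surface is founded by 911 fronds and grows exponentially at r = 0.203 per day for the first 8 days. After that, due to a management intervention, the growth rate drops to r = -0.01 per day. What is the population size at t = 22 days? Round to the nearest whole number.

Phase 1: N(8) = 911·e^(0.203×8) = 911·e^1.624 = 4621.82.
Phase 2 runs for 22 − 8 = 14 days at r = -0.01.
N(22) = 4621.82·e^(-0.01×14) = 4621.82·e^-0.14 = 4018.01.

4018 fronds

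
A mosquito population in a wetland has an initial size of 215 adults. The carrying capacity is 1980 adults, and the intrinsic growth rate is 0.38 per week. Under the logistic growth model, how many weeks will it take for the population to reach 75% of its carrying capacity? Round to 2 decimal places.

A = (K − N₀)/N₀ = (1980 − 215)/215 = 8.2093.
Solve 1980/(1 + 8.2093·e^(−0.38t)) = 1485: 1 + 8.2093·e^(−0.38t) = 1.3333, so e^(−0.38t) = 0.0406043.
−0.38·t = ln(0.0406043) = -3.2039, so t = 3.2039/0.38 = 8.4313.

8.43 weeks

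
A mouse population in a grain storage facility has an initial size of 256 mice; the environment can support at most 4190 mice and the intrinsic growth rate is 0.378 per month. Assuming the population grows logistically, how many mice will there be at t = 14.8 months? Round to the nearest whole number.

3964 mice

A = (K − N₀)/N₀ = (4190 − 256)/256 = 15.367.
N(t) = K/(1 + A·e^(−rt)) = 4190/(1 + 15.367×e^(−0.378×14.8)).
e^(−5.594) = 0.0037186; denominator = 1 + 15.367×0.0037186 = 1.0571.
N = 4190/1.0571 = 3963.51.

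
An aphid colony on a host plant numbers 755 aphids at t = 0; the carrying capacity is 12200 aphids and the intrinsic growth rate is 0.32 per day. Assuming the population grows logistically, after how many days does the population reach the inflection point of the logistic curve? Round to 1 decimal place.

Logistic growth is fastest at N = K/2 = 6100.
A = (K − N₀)/N₀ = 15.159. Set K/(1 + A·e^(−rt)) = K/2 → A·e^(−rt) = 1.
e^(−0.32t) = 1/15.159 = 0.0659677, so t = ln(15.159)/0.32 = 2.7186/0.32 = 8.4956.

8.5 days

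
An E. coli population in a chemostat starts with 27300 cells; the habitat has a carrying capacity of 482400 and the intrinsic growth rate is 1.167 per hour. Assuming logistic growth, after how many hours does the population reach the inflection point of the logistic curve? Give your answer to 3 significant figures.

Logistic growth is fastest at N = K/2 = 241200.
A = (K − N₀)/N₀ = 16.67. Set K/(1 + A·e^(−rt)) = K/2 → A·e^(−rt) = 1.
e^(−1.167t) = 1/16.67 = 0.0599868, so t = ln(16.67)/1.167 = 2.8136/1.167 = 2.411.

2.41 hours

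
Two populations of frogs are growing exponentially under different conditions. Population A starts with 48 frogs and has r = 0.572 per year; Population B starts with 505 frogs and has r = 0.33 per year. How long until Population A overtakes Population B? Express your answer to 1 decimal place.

Set 48·e^(0.572t) = 505·e^(0.33t).
e^((0.572 − 0.33)t) = 505/48 → e^(0.242·t) = 10.521.
0.242·t = ln(10.521) = 2.3534, so t = 2.3534/0.242 = 9.7246.

9.7 years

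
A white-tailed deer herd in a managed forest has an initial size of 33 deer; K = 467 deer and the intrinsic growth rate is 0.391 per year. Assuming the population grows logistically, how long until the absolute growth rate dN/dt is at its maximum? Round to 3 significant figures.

Logistic growth is fastest at N = K/2 = 233.5.
A = (K − N₀)/N₀ = 13.152. Set K/(1 + A·e^(−rt)) = K/2 → A·e^(−rt) = 1.
e^(−0.391t) = 1/13.152 = 0.0760369, so t = ln(13.152)/0.391 = 2.5765/0.391 = 6.5896.

6.59 years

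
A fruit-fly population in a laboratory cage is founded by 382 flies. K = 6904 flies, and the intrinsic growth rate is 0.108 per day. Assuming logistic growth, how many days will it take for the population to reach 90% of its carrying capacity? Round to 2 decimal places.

46.62 days

A = (K − N₀)/N₀ = (6904 − 382)/382 = 17.073.
Solve 6904/(1 + 17.073·e^(−0.108t)) = 6213.6: 1 + 17.073·e^(−0.108t) = 1.1111, so e^(−0.108t) = 0.00650789.
−0.108·t = ln(0.00650789) = -5.0347, so t = 5.0347/0.108 = 46.618.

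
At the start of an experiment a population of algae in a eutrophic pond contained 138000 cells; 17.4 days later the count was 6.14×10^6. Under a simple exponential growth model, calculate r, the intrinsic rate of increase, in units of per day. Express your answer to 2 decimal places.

0.22 per day

From N(t) = N₀·e^(rt): e^(r·17.4) = 6.14×10^6/138000 = 44.493.
r·17.4 = ln(44.493) = 3.7953, so r = 3.7953/17.4 = 0.21812.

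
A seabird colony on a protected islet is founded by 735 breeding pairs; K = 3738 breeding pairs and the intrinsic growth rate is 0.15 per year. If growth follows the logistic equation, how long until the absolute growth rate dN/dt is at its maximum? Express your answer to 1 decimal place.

9.4 years

Logistic growth is fastest at N = K/2 = 1869.
A = (K − N₀)/N₀ = 4.0857. Set K/(1 + A·e^(−rt)) = K/2 → A·e^(−rt) = 1.
e^(−0.15t) = 1/4.0857 = 0.244755, so t = ln(4.0857)/0.15 = 1.4075/0.15 = 9.3833.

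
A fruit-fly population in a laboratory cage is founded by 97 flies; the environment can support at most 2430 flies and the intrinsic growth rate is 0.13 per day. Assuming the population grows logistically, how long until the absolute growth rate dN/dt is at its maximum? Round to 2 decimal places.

Logistic growth is fastest at N = K/2 = 1215.
A = (K − N₀)/N₀ = 24.052. Set K/(1 + A·e^(−rt)) = K/2 → A·e^(−rt) = 1.
e^(−0.13t) = 1/24.052 = 0.0415774, so t = ln(24.052)/0.13 = 3.1802/0.13 = 24.463.

24.46 days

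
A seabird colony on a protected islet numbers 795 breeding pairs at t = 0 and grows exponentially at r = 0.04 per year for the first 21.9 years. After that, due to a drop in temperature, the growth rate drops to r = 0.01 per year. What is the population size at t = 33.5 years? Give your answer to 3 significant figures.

Phase 1: N(21.9) = 795·e^(0.04×21.9) = 795·e^0.876 = 1909.01.
Phase 2 runs for 33.5 − 21.9 = 11.6 years at r = 0.01.
N(33.5) = 1909.01·e^(0.01×11.6) = 1909.01·e^0.116 = 2143.81.

2140 breeding pairs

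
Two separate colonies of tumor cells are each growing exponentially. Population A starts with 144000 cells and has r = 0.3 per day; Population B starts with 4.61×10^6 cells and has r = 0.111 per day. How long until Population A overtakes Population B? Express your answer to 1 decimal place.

Set 144000·e^(0.3t) = 4.61×10^6·e^(0.111t).
e^((0.3 − 0.111)t) = 4.61×10^6/144000 → e^(0.189·t) = 32.014.
0.189·t = ln(32.014) = 3.4662, so t = 3.4662/0.189 = 18.34.

18.3 days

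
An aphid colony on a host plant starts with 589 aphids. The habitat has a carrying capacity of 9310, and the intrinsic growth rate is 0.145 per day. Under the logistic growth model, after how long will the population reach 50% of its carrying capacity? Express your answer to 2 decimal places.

A = (K − N₀)/N₀ = (9310 − 589)/589 = 14.806.
Solve 9310/(1 + 14.806·e^(−0.145t)) = 4655: 1 + 14.806·e^(−0.145t) = 2, so e^(−0.145t) = 0.0675381.
−0.145·t = ln(0.0675381) = -2.6951, so t = 2.6951/0.145 = 18.587.

18.59 days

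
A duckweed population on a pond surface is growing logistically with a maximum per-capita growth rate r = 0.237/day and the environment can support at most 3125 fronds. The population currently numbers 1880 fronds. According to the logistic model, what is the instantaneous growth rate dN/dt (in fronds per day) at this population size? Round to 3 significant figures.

dN/dt = rN(1 − N/K) = 0.237 × 1880 × (1 − 1880/3125).
1 − 1880/3125 = 0.3984; dN/dt = 0.237 × 1880 × 0.3984 = 177.51.

178 fronds per day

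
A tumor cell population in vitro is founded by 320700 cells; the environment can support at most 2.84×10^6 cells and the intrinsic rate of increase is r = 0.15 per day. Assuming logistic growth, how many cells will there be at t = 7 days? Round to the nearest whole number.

A = (K − N₀)/N₀ = (2.84×10^6 − 320700)/320700 = 7.8556.
N(t) = K/(1 + A·e^(−rt)) = 2.84×10^6/(1 + 7.8556×e^(−0.15×7)).
e^(−1.05) = 0.34994; denominator = 1 + 7.8556×0.34994 = 3.749.
N = 2.84×10^6/3.749 = 757539.

757539 cells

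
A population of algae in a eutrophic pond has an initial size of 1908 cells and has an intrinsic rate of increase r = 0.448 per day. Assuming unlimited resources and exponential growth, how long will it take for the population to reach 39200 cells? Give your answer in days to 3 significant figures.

6.75 days

Set N₀·e^(rt) = 39200: e^(0.448·t) = 39200/1908 = 20.545.
0.448·t = ln(20.545) = 3.0226, so t = 3.0226/0.448 = 6.7469.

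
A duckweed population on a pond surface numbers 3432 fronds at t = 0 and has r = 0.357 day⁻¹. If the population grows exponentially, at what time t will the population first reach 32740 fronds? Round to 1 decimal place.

6.3 days

Set N₀·e^(rt) = 32740: e^(0.357·t) = 32740/3432 = 9.5396.
0.357·t = ln(9.5396) = 2.2555, so t = 2.2555/0.357 = 6.3178.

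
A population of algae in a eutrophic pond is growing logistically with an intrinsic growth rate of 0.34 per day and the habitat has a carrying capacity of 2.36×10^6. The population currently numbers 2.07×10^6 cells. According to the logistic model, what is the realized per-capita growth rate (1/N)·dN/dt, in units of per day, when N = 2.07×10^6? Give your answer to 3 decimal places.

(1/N)·dN/dt = r(1 − N/K) = 0.34 × (1 − 2.07×10^6/2.36×10^6).
= 0.34 × 0.12288 = 0.04178.

0.042 per day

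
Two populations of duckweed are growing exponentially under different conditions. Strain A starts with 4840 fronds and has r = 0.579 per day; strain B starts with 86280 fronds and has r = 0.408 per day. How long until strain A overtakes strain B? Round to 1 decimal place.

Set 4840·e^(0.579t) = 86280·e^(0.408t).
e^((0.579 − 0.408)t) = 86280/4840 → e^(0.171·t) = 17.826.
0.171·t = ln(17.826) = 2.8807, so t = 2.8807/0.171 = 16.846.

16.8 days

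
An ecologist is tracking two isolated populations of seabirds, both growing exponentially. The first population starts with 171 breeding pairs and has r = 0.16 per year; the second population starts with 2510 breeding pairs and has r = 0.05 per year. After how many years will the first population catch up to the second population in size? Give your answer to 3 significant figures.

Set 171·e^(0.16t) = 2510·e^(0.05t).
e^((0.16 − 0.05)t) = 2510/171 → e^(0.11·t) = 14.678.
0.11·t = ln(14.678) = 2.6864, so t = 2.6864/0.11 = 24.422.

24.4 years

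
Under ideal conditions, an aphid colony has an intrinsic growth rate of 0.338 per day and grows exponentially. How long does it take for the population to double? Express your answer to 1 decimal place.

2.1 days

Doubling time t_d = ln(2)/r = 0.6931/0.338 = 2.0507.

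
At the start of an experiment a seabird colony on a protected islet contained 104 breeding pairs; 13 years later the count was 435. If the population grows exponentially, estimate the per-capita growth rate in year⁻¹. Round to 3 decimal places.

0.110 per year

From N(t) = N₀·e^(rt): e^(r·13) = 435/104 = 4.1827.
r·13 = ln(4.1827) = 1.431, so r = 1.431/13 = 0.11007.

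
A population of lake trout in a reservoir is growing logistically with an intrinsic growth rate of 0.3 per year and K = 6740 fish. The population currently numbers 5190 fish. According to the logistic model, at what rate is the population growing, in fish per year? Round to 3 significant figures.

dN/dt = rN(1 − N/K) = 0.3 × 5190 × (1 − 5190/6740).
1 − 5190/6740 = 0.22997; dN/dt = 0.3 × 5190 × 0.22997 = 358.06.

358 fish per year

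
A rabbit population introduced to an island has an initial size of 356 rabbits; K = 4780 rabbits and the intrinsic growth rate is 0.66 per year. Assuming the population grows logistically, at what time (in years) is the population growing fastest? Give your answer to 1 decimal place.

3.8 years

Logistic growth is fastest at N = K/2 = 2390.
A = (K − N₀)/N₀ = 12.427. Set K/(1 + A·e^(−rt)) = K/2 → A·e^(−rt) = 1.
e^(−0.66t) = 1/12.427 = 0.0804702, so t = ln(12.427)/0.66 = 2.5199/0.66 = 3.818.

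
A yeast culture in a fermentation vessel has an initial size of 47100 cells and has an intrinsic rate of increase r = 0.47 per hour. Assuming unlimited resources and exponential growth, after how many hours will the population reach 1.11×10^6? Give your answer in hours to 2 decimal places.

6.72 hours

Set N₀·e^(rt) = 1.11×10^6: e^(0.47·t) = 1.11×10^6/47100 = 23.567.
0.47·t = ln(23.567) = 3.1598, so t = 3.1598/0.47 = 6.7231.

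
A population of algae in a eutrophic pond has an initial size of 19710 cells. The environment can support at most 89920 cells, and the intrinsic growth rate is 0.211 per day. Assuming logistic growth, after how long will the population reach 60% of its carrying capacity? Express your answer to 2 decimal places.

A = (K − N₀)/N₀ = (89920 − 19710)/19710 = 3.5622.
Solve 89920/(1 + 3.5622·e^(−0.211t)) = 53952: 1 + 3.5622·e^(−0.211t) = 1.6667, so e^(−0.211t) = 0.187153.
−0.211·t = ln(0.187153) = -1.6758, so t = 1.6758/0.211 = 7.9423.

7.94 days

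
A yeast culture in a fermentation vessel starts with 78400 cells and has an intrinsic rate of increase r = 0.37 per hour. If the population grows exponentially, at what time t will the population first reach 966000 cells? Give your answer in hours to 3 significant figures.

6.79 hours

Set N₀·e^(rt) = 966000: e^(0.37·t) = 966000/78400 = 12.321.
0.37·t = ln(12.321) = 2.5113, so t = 2.5113/0.37 = 6.7874.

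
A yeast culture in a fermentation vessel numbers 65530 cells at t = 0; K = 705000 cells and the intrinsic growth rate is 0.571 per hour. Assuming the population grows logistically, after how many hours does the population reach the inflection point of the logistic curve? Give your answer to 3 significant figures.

3.99 hours

Logistic growth is fastest at N = K/2 = 352500.
A = (K − N₀)/N₀ = 9.7584. Set K/(1 + A·e^(−rt)) = K/2 → A·e^(−rt) = 1.
e^(−0.571t) = 1/9.7584 = 0.102475, so t = ln(9.7584)/0.571 = 2.2781/0.571 = 3.9897.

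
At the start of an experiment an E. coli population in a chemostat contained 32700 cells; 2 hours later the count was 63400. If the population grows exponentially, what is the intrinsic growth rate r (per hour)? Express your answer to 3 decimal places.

0.331 per hour

From N(t) = N₀·e^(rt): e^(r·2) = 63400/32700 = 1.9388.
r·2 = ln(1.9388) = 0.66209, so r = 0.66209/2 = 0.33104.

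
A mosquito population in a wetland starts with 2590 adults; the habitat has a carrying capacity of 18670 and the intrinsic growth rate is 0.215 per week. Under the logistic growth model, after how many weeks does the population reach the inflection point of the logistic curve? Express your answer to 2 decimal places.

8.49 weeks

Logistic growth is fastest at N = K/2 = 9335.
A = (K − N₀)/N₀ = 6.2085. Set K/(1 + A·e^(−rt)) = K/2 → A·e^(−rt) = 1.
e^(−0.215t) = 1/6.2085 = 0.16107, so t = ln(6.2085)/0.215 = 1.8259/0.215 = 8.4926.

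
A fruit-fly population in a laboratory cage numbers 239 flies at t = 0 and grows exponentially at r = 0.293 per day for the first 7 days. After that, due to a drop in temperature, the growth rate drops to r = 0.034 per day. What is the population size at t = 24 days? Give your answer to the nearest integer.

Phase 1: N(7) = 239·e^(0.293×7) = 239·e^2.051 = 1858.39.
Phase 2 runs for 24 − 7 = 17 days at r = 0.034.
N(24) = 1858.39·e^(0.034×17) = 1858.39·e^0.578 = 3312.52.

3313 flies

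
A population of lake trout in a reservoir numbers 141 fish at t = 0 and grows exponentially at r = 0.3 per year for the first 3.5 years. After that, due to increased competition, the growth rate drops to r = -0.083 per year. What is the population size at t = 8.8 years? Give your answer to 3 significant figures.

260 fish

Phase 1: N(3.5) = 141·e^(0.3×3.5) = 141·e^1.05 = 402.929.
Phase 2 runs for 8.8 − 3.5 = 5.3 years at r = -0.083.
N(8.8) = 402.929·e^(-0.083×5.3) = 402.929·e^-0.4399 = 259.527.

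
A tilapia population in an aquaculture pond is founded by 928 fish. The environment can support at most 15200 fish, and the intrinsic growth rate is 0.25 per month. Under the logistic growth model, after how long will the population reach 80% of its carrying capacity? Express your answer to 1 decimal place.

16.5 months

A = (K − N₀)/N₀ = (15200 − 928)/928 = 15.379.
Solve 15200/(1 + 15.379·e^(−0.25t)) = 12160: 1 + 15.379·e^(−0.25t) = 1.25, so e^(−0.25t) = 0.0162556.
−0.25·t = ln(0.0162556) = -4.1193, so t = 4.1193/0.25 = 16.477.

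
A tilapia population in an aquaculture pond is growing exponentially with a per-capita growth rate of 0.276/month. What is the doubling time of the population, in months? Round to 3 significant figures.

Doubling time t_d = ln(2)/r = 0.6931/0.276 = 2.5114.

2.51 months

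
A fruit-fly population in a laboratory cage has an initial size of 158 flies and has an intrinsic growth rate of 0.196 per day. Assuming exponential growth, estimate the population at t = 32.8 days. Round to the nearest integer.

N(t) = N₀·e^(rt) = 158 × e^(0.196×32.8) = 158 × e^6.429.
e^6.429 ≈ 619.43, so N ≈ 158 × 619.43 = 97870.

97870 flies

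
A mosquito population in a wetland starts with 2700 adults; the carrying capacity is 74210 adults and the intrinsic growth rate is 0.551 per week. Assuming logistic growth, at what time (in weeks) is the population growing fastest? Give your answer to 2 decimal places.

5.95 weeks

Logistic growth is fastest at N = K/2 = 37105.
A = (K − N₀)/N₀ = 26.485. Set K/(1 + A·e^(−rt)) = K/2 → A·e^(−rt) = 1.
e^(−0.551t) = 1/26.485 = 0.037757, so t = ln(26.485)/0.551 = 3.2766/0.551 = 5.9466.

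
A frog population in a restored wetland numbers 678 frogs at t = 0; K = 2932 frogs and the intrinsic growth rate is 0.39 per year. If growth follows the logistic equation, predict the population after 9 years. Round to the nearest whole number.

A = (K − N₀)/N₀ = (2932 − 678)/678 = 3.3245.
N(t) = K/(1 + A·e^(−rt)) = 2932/(1 + 3.3245×e^(−0.39×9)).
e^(−3.51) = 0.029897; denominator = 1 + 3.3245×0.029897 = 1.0994.
N = 2932/1.0994 = 2666.93.

2667 frogs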